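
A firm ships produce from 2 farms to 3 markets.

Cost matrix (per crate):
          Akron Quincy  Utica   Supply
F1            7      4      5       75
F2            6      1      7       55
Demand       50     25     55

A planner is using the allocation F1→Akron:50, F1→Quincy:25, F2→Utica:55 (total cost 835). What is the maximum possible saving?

215

Current plan cost = 50·7 + 25·4 + 55·7 = 835.
Optimal plan:
  F1–Akron: 20 × 7 = 140
  F1–Utica: 55 × 5 = 275
  F2–Akron: 30 × 6 = 180
  F2–Quincy: 25 × 1 = 25
Optimal cost = 620.
Saving = 835 − 620 = 215.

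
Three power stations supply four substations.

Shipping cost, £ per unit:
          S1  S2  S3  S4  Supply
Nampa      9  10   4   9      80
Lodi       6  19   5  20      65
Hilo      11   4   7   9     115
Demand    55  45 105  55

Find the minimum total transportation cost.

One minimum-cost allocation:
  Nampa–S3: 80 × £4 = £320
  Lodi–S1: 55 × £6 = £330
  Lodi–S3: 10 × £5 = £50
  Hilo–S2: 45 × £4 = £180
  Hilo–S3: 15 × £7 = £105
  Hilo–S4: 55 × £9 = £495
Total = 320 + 330 + 50 + 180 + 105 + 495 = £1480.

1480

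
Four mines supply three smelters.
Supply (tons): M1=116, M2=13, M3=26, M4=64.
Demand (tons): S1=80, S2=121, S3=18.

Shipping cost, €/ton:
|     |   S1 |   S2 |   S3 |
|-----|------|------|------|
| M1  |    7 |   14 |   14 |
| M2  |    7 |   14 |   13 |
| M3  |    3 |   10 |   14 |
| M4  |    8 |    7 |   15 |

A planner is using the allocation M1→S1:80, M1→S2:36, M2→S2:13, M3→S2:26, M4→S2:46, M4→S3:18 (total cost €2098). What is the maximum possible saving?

157

Current plan cost = 80·7 + 36·14 + 13·14 + 26·10 + 46·7 + 18·15 = €2098.
Optimal plan:
  M1→S1: 54 tons
  M1→S2: 57 tons
  M1→S3: 5 tons
  M2→S3: 13 tons
  M3→S1: 26 tons
  M4→S2: 64 tons
Optimal cost = €1941.
Saving = 2098 − 1941 = €157.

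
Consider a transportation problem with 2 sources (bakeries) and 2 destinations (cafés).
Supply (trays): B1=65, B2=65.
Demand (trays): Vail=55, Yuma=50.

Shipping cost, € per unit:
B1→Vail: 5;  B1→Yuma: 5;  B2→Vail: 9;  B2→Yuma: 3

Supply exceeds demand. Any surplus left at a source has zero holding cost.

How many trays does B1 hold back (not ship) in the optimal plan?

An optimal plan:
  B1→Vail: 55 trays
  B2→Yuma: 50 trays
Total cost = €425.
B1 ships 55 of its 65, leaving 10.

10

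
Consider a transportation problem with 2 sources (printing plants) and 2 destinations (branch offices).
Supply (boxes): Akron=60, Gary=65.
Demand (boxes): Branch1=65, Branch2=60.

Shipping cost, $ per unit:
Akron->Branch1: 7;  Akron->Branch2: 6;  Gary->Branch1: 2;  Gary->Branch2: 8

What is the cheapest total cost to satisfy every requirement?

490

A cheapest plan:
  Akron–Branch2: 60 × $6 = $360
  Gary–Branch1: 65 × $2 = $130
Total = 360 + 130 = $490.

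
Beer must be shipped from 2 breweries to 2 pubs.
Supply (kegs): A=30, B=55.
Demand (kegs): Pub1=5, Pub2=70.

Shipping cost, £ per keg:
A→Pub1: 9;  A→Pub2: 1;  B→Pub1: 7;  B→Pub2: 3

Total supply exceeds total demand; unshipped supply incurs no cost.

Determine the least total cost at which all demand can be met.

185

An optimal shipping plan:
  A→Pub2: 30 × £1 = £30
  B→Pub1: 5 × £7 = £35
  B→Pub2: 40 × £3 = £120
Total = 30 + 35 + 120 = £185.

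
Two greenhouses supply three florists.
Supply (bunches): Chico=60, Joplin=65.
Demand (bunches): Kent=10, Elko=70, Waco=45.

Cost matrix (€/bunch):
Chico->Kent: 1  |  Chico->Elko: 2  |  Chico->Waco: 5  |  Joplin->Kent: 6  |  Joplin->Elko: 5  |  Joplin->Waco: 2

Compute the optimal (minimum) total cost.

A cheapest plan:
  Chico to Kent: 10 × €1 = €10
  Chico to Elko: 50 × €2 = €100
  Joplin to Elko: 20 × €5 = €100
  Joplin to Waco: 45 × €2 = €90
Total = 10 + 100 + 100 + 90 = €300.

300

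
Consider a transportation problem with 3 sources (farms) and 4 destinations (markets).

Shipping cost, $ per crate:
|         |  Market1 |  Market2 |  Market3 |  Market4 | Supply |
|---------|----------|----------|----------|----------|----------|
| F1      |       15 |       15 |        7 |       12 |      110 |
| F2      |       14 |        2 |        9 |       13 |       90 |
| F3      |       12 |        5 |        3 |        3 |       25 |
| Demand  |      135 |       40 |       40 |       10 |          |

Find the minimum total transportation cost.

One minimum-cost allocation:
  F1→Market1: 85 × $15 = $1275
  F1→Market3: 25 × $7 = $175
  F2→Market1: 50 × $14 = $700
  F2→Market2: 40 × $2 = $80
  F3→Market3: 15 × $3 = $45
  F3→Market4: 10 × $3 = $30
Total = 1275 + 175 + 700 + 80 + 45 + 30 = $2305.

2305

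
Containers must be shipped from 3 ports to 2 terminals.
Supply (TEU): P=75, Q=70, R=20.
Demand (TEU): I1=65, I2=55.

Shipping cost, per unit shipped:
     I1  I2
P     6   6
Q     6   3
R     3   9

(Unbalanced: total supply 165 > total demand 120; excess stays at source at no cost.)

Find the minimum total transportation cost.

One minimum-cost allocation:
  P->I1: 30 TEU
  Q->I1: 15 TEU
  Q->I2: 55 TEU
  R->I1: 20 TEU
Total cost = 495.
(Supply check: P ships 30; Q ships 70; R ships 20.)

495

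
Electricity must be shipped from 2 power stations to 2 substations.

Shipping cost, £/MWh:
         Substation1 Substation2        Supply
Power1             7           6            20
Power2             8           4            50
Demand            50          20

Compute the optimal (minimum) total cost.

Optimal allocation:
  Power1 to Substation1: 20 × £7 = £140
  Power2 to Substation1: 30 × £8 = £240
  Power2 to Substation2: 20 × £4 = £80
Total = 140 + 240 + 80 = £460.

460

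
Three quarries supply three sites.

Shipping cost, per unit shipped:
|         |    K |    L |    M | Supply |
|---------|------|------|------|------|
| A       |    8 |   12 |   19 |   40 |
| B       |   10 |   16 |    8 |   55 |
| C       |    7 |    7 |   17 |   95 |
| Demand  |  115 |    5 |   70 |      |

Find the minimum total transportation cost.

1575

An optimal shipping plan:
  A→K: 40 truckloads
  B→M: 55 truckloads
  C→K: 75 truckloads
  C→L: 5 truckloads
  C→M: 15 truckloads
Total cost = 1575.
(Supply check: A ships 40; B ships 55; C ships 95.)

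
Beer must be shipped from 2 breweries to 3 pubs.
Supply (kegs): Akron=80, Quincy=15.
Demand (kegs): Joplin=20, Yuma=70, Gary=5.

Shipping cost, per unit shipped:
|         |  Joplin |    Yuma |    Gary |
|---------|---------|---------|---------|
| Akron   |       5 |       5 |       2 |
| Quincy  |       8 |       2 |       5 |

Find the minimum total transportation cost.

415

Optimal allocation:
  Akron to Joplin: 20 × 5 = 100
  Akron to Yuma: 55 × 5 = 275
  Akron to Gary: 5 × 2 = 10
  Quincy to Yuma: 15 × 2 = 30
Total = 100 + 275 + 10 + 30 = 415.
(Supply check: Akron ships 80; Quincy ships 15.)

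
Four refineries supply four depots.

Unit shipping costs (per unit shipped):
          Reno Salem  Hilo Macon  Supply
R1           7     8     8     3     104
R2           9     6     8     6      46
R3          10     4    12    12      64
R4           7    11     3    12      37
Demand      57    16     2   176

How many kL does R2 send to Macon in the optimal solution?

46

Solving gives:
  R1→Macon: 104 × 3 = 312
  R2→Macon: 46 × 6 = 276
  R3→Reno: 22 × 10 = 220
  R3→Salem: 16 × 4 = 64
  R3→Macon: 26 × 12 = 312
  R4→Reno: 35 × 7 = 245
  R4→Hilo: 2 × 3 = 6
Total cost = 1435.
So R2→Macon carries 46 kL.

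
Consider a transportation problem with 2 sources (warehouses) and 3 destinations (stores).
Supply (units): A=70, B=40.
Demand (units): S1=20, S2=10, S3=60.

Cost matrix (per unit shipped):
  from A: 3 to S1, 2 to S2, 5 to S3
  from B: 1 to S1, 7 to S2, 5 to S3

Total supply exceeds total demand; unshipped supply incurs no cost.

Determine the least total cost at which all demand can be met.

An optimal shipping plan:
  A–S2: 10 × 2 = 20
  A–S3: 40 × 5 = 200
  B–S1: 20 × 1 = 20
  B–S3: 20 × 5 = 100
Total = 20 + 200 + 20 + 100 = 340.
(Supply check: A ships 50; B ships 40.)

340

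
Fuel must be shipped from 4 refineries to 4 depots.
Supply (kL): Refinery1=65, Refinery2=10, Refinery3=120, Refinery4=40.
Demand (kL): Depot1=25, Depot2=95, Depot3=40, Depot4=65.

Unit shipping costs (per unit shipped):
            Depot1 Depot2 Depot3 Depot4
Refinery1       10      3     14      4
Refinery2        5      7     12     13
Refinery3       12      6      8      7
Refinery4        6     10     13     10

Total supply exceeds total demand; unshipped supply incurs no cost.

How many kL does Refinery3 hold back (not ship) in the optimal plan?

An optimal plan:
  Refinery1->Depot2: 65 × 3 = 195
  Refinery2->Depot2: 10 × 7 = 70
  Refinery3->Depot2: 20 × 6 = 120
  Refinery3->Depot3: 40 × 8 = 320
  Refinery3->Depot4: 60 × 7 = 420
  Refinery4->Depot1: 25 × 6 = 150
  Refinery4->Depot4: 5 × 10 = 50
Total cost = 1325.
Refinery3 ships 120 of its 120, leaving 0.

0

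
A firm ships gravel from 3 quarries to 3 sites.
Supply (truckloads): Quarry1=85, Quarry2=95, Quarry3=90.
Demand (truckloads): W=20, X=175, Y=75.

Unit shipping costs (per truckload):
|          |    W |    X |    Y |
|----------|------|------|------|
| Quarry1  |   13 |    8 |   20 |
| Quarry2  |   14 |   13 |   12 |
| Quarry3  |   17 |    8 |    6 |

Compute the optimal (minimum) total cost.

2505

A cheapest plan:
  Quarry1 to X: 85 × 8 = 680
  Quarry2 to W: 20 × 14 = 280
  Quarry2 to X: 75 × 13 = 975
  Quarry3 to X: 15 × 8 = 120
  Quarry3 to Y: 75 × 6 = 450
Total = 680 + 280 + 975 + 120 + 450 = 2505.
(Supply check: Quarry1 ships 85; Quarry2 ships 95; Quarry3 ships 90.)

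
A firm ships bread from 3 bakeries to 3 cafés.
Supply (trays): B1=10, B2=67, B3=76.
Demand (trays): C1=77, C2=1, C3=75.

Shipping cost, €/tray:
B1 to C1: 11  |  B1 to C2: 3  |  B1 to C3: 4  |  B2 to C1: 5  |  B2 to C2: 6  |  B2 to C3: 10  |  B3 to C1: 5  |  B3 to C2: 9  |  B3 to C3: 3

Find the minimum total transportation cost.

622

An optimal shipping plan:
  B1->C2: 1 trays
  B1->C3: 9 trays
  B2->C1: 67 trays
  B3->C1: 10 trays
  B3->C3: 66 trays
Total cost = €622.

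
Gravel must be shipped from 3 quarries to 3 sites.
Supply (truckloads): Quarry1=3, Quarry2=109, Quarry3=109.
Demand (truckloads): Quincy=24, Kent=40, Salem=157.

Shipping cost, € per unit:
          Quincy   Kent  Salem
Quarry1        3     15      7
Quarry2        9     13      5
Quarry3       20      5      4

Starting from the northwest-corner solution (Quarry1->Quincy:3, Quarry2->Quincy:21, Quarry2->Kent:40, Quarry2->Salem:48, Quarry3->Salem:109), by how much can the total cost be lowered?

280

Current plan cost = 3·3 + 21·9 + 40·13 + 48·5 + 109·4 = €1394.
Optimal plan:
  Quarry1->Quincy: 3 × €3 = €9
  Quarry2->Quincy: 21 × €9 = €189
  Quarry2->Salem: 88 × €5 = €440
  Quarry3->Kent: 40 × €5 = €200
  Quarry3->Salem: 69 × €4 = €276
Optimal cost = €1114.
Saving = 1394 − 1114 = €280.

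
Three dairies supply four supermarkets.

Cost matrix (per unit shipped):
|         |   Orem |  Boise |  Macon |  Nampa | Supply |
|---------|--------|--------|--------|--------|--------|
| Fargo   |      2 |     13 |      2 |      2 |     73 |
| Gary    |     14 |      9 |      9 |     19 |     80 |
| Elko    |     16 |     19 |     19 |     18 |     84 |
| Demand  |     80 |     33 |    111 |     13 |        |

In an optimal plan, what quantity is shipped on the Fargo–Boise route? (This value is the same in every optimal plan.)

0

Solving gives:
  Fargo to Macon: 64 × 2 = 128
  Fargo to Nampa: 9 × 2 = 18
  Gary to Boise: 33 × 9 = 297
  Gary to Macon: 47 × 9 = 423
  Elko to Orem: 80 × 16 = 1280
  Elko to Nampa: 4 × 18 = 72
Total cost = 2218.
The route Fargo→Boise is not used.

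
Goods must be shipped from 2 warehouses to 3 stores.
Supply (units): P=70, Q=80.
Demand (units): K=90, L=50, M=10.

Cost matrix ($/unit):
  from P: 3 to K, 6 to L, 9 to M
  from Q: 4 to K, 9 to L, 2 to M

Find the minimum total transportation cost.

660

One minimum-cost allocation:
  P–K: 20 units
  P–L: 50 units
  Q–K: 70 units
  Q–M: 10 units
Total cost = $660.
(Supply check: P ships 70; Q ships 80.)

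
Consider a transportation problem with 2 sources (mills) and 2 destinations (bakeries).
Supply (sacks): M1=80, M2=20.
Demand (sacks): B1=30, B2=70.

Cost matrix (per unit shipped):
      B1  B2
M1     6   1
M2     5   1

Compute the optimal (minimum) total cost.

A cheapest plan:
  M1 to B1: 10 sacks
  M1 to B2: 70 sacks
  M2 to B1: 20 sacks
Total cost = 230.
(Supply check: M1 ships 80; M2 ships 20.)

230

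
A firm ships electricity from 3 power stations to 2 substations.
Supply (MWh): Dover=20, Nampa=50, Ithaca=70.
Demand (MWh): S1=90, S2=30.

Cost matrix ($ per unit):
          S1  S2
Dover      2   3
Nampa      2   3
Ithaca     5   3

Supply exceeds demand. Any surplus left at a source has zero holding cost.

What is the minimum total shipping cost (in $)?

Optimal allocation:
  Dover→S1: 20 × $2 = $40
  Nampa→S1: 50 × $2 = $100
  Ithaca→S1: 20 × $5 = $100
  Ithaca→S2: 30 × $3 = $90
Total = 40 + 100 + 100 + 90 = $330.

330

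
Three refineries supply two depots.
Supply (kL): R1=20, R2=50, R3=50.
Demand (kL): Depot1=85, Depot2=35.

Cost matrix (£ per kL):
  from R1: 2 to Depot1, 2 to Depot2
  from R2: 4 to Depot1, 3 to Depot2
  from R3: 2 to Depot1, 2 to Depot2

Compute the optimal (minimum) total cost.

305

One minimum-cost allocation:
  R1 to Depot1: 20 kL
  R2 to Depot1: 15 kL
  R2 to Depot2: 35 kL
  R3 to Depot1: 50 kL
Total cost = £305.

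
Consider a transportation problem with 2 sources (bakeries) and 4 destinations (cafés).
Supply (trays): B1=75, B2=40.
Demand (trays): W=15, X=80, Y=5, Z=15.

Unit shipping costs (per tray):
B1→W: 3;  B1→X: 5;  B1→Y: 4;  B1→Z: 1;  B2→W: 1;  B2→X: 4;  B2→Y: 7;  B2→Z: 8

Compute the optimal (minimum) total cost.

A cheapest plan:
  B1->X: 55 × 5 = 275
  B1->Y: 5 × 4 = 20
  B1->Z: 15 × 1 = 15
  B2->W: 15 × 1 = 15
  B2->X: 25 × 4 = 100
Total = 275 + 20 + 15 + 15 + 100 = 425.

425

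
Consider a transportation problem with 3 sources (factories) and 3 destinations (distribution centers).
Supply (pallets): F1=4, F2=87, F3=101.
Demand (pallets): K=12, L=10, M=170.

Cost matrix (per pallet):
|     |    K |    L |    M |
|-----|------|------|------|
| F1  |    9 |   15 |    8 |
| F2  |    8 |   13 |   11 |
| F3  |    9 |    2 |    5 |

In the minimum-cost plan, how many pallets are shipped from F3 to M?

Solving gives:
  F1–M: 4 pallets
  F2–K: 12 pallets
  F2–M: 75 pallets
  F3–L: 10 pallets
  F3–M: 91 pallets
Total cost = 1428.
So F3→M carries 91 pallets.

91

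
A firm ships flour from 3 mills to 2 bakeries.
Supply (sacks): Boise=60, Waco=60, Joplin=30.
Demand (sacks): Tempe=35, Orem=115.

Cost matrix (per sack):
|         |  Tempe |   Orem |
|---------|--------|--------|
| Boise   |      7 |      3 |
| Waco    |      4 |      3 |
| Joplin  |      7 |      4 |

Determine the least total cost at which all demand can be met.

515

A cheapest plan:
  Boise–Orem: 60 × 3 = 180
  Waco–Tempe: 35 × 4 = 140
  Waco–Orem: 25 × 3 = 75
  Joplin–Orem: 30 × 4 = 120
Total = 180 + 140 + 75 + 120 = 515.
(Supply check: Boise ships 60; Waco ships 60; Joplin ships 30.)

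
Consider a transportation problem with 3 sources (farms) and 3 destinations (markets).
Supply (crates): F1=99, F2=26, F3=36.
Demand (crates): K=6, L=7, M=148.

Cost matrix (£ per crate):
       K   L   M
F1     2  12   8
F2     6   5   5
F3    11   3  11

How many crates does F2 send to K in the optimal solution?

0

Optimal shipments:
  F1 to K: 6 × £2 = £12
  F1 to M: 93 × £8 = £744
  F2 to M: 26 × £5 = £130
  F3 to L: 7 × £3 = £21
  F3 to M: 29 × £11 = £319
Total cost = £1226.
The route F2→K is not used.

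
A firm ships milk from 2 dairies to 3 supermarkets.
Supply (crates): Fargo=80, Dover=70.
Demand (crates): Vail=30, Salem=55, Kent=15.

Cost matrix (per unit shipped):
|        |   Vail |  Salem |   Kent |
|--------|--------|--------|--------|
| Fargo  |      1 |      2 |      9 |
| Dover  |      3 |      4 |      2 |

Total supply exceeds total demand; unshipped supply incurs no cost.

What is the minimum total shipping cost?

180

One minimum-cost allocation:
  Fargo->Vail: 30 × 1 = 30
  Fargo->Salem: 50 × 2 = 100
  Dover->Salem: 5 × 4 = 20
  Dover->Kent: 15 × 2 = 30
Total = 30 + 100 + 20 + 30 = 180.
(Supply check: Fargo ships 80; Dover ships 20.)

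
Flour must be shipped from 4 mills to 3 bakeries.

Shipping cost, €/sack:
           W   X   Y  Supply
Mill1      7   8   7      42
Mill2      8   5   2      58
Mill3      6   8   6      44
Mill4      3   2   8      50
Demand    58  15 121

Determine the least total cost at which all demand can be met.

An optimal shipping plan:
  Mill1 to Y: 42 × €7 = €294
  Mill2 to Y: 58 × €2 = €116
  Mill3 to W: 23 × €6 = €138
  Mill3 to Y: 21 × €6 = €126
  Mill4 to W: 35 × €3 = €105
  Mill4 to X: 15 × €2 = €30
Total = 294 + 116 + 138 + 126 + 105 + 30 = €809.
(Supply check: Mill1 ships 42; Mill2 ships 58; Mill3 ships 44; Mill4 ships 50.)

809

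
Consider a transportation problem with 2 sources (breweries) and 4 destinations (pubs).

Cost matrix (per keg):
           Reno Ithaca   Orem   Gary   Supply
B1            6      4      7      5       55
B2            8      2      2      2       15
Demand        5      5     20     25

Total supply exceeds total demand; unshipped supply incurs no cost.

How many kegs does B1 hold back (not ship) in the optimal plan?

15

Minimum-cost shipments:
  B1 to Reno: 5 × 6 = 30
  B1 to Ithaca: 5 × 4 = 20
  B1 to Orem: 5 × 7 = 35
  B1 to Gary: 25 × 5 = 125
  B2 to Orem: 15 × 2 = 30
Total cost = 240.
B1 ships 40 of its 55, leaving 15.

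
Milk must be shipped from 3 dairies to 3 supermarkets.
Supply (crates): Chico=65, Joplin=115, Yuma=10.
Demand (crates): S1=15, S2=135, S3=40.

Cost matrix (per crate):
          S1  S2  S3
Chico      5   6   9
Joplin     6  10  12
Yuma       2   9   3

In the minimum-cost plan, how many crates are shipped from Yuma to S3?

Optimal shipments:
  Chico→S2: 65 crates
  Joplin→S1: 15 crates
  Joplin→S2: 70 crates
  Joplin→S3: 30 crates
  Yuma→S3: 10 crates
Total cost = 1570.
So Yuma→S3 carries 10 crates.

10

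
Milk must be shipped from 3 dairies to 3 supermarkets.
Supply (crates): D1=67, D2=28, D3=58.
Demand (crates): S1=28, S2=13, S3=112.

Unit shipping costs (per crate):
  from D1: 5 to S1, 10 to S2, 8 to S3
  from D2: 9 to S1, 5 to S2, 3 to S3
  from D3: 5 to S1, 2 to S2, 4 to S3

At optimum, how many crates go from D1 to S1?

Optimal shipments:
  D1–S1: 28 crates
  D1–S3: 39 crates
  D2–S3: 28 crates
  D3–S2: 13 crates
  D3–S3: 45 crates
Total cost = 742.
So D1→S1 carries 28 crates.

28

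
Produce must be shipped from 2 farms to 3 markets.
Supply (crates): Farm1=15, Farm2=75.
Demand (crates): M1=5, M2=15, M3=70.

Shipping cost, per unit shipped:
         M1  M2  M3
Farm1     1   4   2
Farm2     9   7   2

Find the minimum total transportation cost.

220

A cheapest plan:
  Farm1->M1: 5 × 1 = 5
  Farm1->M2: 10 × 4 = 40
  Farm2->M2: 5 × 7 = 35
  Farm2->M3: 70 × 2 = 140
Total = 5 + 40 + 35 + 140 = 220.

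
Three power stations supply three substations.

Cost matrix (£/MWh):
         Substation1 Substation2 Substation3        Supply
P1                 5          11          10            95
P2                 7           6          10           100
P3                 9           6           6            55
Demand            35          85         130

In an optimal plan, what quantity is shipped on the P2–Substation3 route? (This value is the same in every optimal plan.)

15

Solving gives:
  P1->Substation1: 35 × £5 = £175
  P1->Substation3: 60 × £10 = £600
  P2->Substation2: 85 × £6 = £510
  P2->Substation3: 15 × £10 = £150
  P3->Substation3: 55 × £6 = £330
Total cost = £1765.
So P2→Substation3 carries 15 MWh.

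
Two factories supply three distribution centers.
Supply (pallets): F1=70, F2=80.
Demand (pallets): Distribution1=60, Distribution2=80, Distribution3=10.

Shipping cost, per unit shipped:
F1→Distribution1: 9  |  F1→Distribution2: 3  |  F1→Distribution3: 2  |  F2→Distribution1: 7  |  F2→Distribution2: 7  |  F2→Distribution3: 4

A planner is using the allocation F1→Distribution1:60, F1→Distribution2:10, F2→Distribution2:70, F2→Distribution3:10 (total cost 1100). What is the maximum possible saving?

Current plan cost = 60·9 + 10·3 + 70·7 + 10·4 = 1100.
Optimal plan:
  F1->Distribution2: 70 × 3 = 210
  F2->Distribution1: 60 × 7 = 420
  F2->Distribution2: 10 × 7 = 70
  F2->Distribution3: 10 × 4 = 40
Optimal cost = 740.
Saving = 1100 − 740 = 360.

360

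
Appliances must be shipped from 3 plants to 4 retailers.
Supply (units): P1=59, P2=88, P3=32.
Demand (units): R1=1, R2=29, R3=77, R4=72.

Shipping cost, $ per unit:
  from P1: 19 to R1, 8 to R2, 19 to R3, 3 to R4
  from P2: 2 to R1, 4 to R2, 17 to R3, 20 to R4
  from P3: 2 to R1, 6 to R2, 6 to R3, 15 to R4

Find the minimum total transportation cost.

An optimal shipping plan:
  P1->R4: 59 × $3 = $177
  P2->R1: 1 × $2 = $2
  P2->R2: 29 × $4 = $116
  P2->R3: 45 × $17 = $765
  P2->R4: 13 × $20 = $260
  P3->R3: 32 × $6 = $192
Total = 177 + 2 + 116 + 765 + 260 + 192 = $1512.

1512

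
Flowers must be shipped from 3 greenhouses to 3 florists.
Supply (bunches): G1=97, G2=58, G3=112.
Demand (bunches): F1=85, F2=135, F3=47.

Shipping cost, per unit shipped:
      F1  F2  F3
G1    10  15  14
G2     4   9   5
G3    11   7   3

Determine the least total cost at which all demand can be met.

2148

An optimal shipping plan:
  G1–F1: 27 × 10 = 270
  G1–F2: 70 × 15 = 1050
  G2–F1: 58 × 4 = 232
  G3–F2: 65 × 7 = 455
  G3–F3: 47 × 3 = 141
Total = 270 + 1050 + 232 + 455 + 141 = 2148.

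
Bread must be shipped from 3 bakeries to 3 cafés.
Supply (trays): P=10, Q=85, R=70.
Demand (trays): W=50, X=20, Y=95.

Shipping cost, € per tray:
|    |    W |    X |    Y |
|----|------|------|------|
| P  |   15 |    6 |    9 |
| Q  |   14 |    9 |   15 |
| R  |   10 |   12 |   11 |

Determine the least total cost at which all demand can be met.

1965

A cheapest plan:
  P->Y: 10 × €9 = €90
  Q->W: 50 × €14 = €700
  Q->X: 20 × €9 = €180
  Q->Y: 15 × €15 = €225
  R->Y: 70 × €11 = €770
Total = 90 + 700 + 180 + 225 + 770 = €1965.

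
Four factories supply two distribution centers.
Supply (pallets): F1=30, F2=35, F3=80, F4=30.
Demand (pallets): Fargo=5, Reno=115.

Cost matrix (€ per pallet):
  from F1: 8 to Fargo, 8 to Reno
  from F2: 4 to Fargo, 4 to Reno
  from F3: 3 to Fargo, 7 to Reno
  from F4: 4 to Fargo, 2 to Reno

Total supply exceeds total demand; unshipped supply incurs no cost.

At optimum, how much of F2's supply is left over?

0

An optimal plan:
  F2->Reno: 35 × €4 = €140
  F3->Fargo: 5 × €3 = €15
  F3->Reno: 50 × €7 = €350
  F4->Reno: 30 × €2 = €60
Total cost = €565.
F2 ships 35 of its 35, leaving 0.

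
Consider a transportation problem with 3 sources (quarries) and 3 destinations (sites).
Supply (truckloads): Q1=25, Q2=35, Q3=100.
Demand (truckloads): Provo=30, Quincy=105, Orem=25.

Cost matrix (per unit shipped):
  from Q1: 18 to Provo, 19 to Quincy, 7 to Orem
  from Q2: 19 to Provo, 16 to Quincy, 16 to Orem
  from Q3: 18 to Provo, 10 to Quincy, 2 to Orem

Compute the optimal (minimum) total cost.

A cheapest plan:
  Q1–Orem: 25 truckloads
  Q2–Provo: 30 truckloads
  Q2–Quincy: 5 truckloads
  Q3–Quincy: 100 truckloads
Total cost = 1825.

1825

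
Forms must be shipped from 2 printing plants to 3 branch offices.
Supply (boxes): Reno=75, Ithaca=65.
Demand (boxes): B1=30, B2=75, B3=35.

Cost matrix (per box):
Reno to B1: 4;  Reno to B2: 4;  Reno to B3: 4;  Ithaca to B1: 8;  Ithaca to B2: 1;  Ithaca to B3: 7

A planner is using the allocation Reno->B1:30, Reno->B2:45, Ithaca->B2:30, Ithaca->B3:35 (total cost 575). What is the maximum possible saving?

210

Current plan cost = 30·4 + 45·4 + 30·1 + 35·7 = 575.
Optimal plan:
  Reno to B1: 30 boxes
  Reno to B2: 10 boxes
  Reno to B3: 35 boxes
  Ithaca to B2: 65 boxes
Optimal cost = 365.
Saving = 575 − 365 = 210.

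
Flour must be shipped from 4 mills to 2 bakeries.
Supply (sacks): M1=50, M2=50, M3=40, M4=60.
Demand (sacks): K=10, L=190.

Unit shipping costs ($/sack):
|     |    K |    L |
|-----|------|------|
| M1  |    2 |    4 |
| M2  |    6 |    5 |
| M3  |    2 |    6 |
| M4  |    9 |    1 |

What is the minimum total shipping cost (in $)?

710

An optimal shipping plan:
  M1 to L: 50 × $4 = $200
  M2 to L: 50 × $5 = $250
  M3 to K: 10 × $2 = $20
  M3 to L: 30 × $6 = $180
  M4 to L: 60 × $1 = $60
Total = 200 + 250 + 20 + 180 + 60 = $710.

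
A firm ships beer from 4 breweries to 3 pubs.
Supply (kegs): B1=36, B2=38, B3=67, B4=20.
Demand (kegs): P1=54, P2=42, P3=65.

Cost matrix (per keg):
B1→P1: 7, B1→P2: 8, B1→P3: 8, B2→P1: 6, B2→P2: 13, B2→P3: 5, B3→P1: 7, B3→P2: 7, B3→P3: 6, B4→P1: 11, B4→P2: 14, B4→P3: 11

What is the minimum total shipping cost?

1106

A cheapest plan:
  B1–P1: 34 × 7 = 238
  B1–P2: 2 × 8 = 16
  B2–P3: 38 × 5 = 190
  B3–P2: 40 × 7 = 280
  B3–P3: 27 × 6 = 162
  B4–P1: 20 × 11 = 220
Total = 238 + 16 + 190 + 280 + 162 + 220 = 1106.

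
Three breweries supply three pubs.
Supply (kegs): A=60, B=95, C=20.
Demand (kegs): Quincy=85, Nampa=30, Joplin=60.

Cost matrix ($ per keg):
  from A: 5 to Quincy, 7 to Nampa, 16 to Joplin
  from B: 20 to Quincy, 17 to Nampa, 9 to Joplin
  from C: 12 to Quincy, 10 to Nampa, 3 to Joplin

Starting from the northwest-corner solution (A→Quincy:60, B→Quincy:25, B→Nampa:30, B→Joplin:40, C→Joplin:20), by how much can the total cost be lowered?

40

Current plan cost = 60·5 + 25·20 + 30·17 + 40·9 + 20·3 = $1730.
Optimal plan:
  A–Quincy: 60 × $5 = $300
  B–Quincy: 5 × $20 = $100
  B–Nampa: 30 × $17 = $510
  B–Joplin: 60 × $9 = $540
  C–Quincy: 20 × $12 = $240
Optimal cost = $1690.
Saving = 1730 − 1690 = $40.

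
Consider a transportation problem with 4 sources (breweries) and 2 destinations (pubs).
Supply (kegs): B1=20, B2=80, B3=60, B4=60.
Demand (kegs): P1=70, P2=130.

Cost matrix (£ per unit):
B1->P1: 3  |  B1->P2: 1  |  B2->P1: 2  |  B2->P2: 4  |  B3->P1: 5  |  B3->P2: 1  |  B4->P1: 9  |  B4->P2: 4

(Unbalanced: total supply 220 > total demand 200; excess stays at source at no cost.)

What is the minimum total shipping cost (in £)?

A cheapest plan:
  B1→P2: 20 kegs
  B2→P1: 70 kegs
  B2→P2: 10 kegs
  B3→P2: 60 kegs
  B4→P2: 40 kegs
Total cost = £420.

420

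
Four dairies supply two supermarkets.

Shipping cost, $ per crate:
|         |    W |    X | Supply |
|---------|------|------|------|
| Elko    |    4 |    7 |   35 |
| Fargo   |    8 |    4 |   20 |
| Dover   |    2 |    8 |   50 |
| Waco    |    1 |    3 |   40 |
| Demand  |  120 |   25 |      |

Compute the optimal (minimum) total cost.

370

An optimal shipping plan:
  Elko->W: 35 × $4 = $140
  Fargo->X: 20 × $4 = $80
  Dover->W: 50 × $2 = $100
  Waco->W: 35 × $1 = $35
  Waco->X: 5 × $3 = $15
Total = 140 + 80 + 100 + 35 + 15 = $370.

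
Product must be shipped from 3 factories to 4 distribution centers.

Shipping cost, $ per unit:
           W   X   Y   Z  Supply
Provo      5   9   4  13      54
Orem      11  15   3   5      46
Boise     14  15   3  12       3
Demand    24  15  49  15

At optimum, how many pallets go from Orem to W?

0

The minimum-cost plan:
  Provo–W: 24 × $5 = $120
  Provo–X: 15 × $9 = $135
  Provo–Y: 15 × $4 = $60
  Orem–Y: 31 × $3 = $93
  Orem–Z: 15 × $5 = $75
  Boise–Y: 3 × $3 = $9
Total cost = $492.
The route Orem→W is not used.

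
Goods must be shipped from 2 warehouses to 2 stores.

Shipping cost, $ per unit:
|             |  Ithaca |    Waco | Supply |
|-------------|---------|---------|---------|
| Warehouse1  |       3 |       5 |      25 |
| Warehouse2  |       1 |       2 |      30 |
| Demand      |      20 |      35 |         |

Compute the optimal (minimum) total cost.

Optimal allocation:
  Warehouse1→Ithaca: 20 × $3 = $60
  Warehouse1→Waco: 5 × $5 = $25
  Warehouse2→Waco: 30 × $2 = $60
Total = 60 + 25 + 60 = $145.
(Supply check: Warehouse1 ships 25; Warehouse2 ships 30.)

145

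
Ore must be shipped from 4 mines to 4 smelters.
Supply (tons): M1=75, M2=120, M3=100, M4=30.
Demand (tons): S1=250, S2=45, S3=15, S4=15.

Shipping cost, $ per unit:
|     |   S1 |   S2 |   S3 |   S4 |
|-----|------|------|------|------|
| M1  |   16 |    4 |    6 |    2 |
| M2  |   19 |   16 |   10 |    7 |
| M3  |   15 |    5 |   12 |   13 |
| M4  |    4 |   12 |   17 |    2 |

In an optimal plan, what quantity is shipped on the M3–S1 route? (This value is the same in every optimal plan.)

100

The minimum-cost plan:
  M1 to S2: 45 tons
  M1 to S3: 15 tons
  M1 to S4: 15 tons
  M2 to S1: 120 tons
  M3 to S1: 100 tons
  M4 to S1: 30 tons
Total cost = $4200.
So M3→S1 carries 100 tons.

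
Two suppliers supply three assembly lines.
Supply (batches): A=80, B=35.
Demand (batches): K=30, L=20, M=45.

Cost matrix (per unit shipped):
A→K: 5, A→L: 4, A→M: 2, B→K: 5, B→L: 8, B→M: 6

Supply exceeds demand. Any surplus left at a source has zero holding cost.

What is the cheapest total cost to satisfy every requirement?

An optimal shipping plan:
  A→K: 15 × 5 = 75
  A→L: 20 × 4 = 80
  A→M: 45 × 2 = 90
  B→K: 15 × 5 = 75
Total = 75 + 80 + 90 + 75 = 320.

320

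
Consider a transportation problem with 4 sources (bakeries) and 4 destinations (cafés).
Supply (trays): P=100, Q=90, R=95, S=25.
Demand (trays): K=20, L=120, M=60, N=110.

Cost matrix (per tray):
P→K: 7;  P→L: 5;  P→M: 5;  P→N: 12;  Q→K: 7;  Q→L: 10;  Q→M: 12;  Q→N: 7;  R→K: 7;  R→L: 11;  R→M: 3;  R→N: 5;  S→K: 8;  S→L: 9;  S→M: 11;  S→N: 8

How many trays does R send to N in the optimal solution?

The minimum-cost plan:
  P→L: 100 × 5 = 500
  Q→K: 15 × 7 = 105
  Q→N: 75 × 7 = 525
  R→M: 60 × 3 = 180
  R→N: 35 × 5 = 175
  S→K: 5 × 8 = 40
  S→L: 20 × 9 = 180
Total cost = 1705.
So R→N carries 35 trays.

35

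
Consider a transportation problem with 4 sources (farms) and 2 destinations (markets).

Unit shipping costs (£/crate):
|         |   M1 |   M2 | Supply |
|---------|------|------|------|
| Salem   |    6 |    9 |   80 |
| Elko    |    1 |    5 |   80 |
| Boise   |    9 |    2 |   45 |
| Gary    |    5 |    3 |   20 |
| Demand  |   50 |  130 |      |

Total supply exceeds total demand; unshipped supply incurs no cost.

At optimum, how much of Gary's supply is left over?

0

An optimal plan:
  Salem–M2: 35 crates
  Elko–M1: 50 crates
  Elko–M2: 30 crates
  Boise–M2: 45 crates
  Gary–M2: 20 crates
Total cost = £665.
Gary ships 20 of its 20, leaving 0.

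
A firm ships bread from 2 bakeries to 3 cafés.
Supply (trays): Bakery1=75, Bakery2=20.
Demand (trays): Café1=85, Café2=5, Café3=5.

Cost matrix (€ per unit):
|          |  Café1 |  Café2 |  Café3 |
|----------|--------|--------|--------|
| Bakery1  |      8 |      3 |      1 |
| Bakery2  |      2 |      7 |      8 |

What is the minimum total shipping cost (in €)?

580

Optimal allocation:
  Bakery1 to Café1: 65 × €8 = €520
  Bakery1 to Café2: 5 × €3 = €15
  Bakery1 to Café3: 5 × €1 = €5
  Bakery2 to Café1: 20 × €2 = €40
Total = 520 + 15 + 5 + 40 = €580.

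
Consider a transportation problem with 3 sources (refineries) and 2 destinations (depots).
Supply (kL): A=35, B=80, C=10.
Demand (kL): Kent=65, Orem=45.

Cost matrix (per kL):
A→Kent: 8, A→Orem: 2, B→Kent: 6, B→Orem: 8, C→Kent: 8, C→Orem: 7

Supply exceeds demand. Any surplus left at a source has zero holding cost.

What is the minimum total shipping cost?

530

Optimal allocation:
  A to Orem: 35 × 2 = 70
  B to Kent: 65 × 6 = 390
  C to Orem: 10 × 7 = 70
Total = 70 + 390 + 70 = 530.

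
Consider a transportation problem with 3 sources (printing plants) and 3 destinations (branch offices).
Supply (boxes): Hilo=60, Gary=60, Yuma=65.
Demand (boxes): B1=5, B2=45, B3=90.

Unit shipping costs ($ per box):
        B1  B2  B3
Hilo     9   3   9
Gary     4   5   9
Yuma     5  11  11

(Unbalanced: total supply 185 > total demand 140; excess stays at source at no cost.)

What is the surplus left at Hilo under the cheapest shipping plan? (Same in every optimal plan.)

Minimum-cost shipments:
  Hilo->B2: 45 × $3 = $135
  Hilo->B3: 15 × $9 = $135
  Gary->B3: 60 × $9 = $540
  Yuma->B1: 5 × $5 = $25
  Yuma->B3: 15 × $11 = $165
Total cost = $1000.
Hilo ships 60 of its 60, leaving 0.

0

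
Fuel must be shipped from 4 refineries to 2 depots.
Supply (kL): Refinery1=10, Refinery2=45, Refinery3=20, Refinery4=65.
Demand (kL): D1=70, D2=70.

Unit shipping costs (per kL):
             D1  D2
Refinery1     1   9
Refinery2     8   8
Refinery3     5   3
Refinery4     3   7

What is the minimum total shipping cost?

One minimum-cost allocation:
  Refinery1→D1: 10 kL
  Refinery2→D2: 45 kL
  Refinery3→D2: 20 kL
  Refinery4→D1: 60 kL
  Refinery4→D2: 5 kL
Total cost = 645.
(Supply check: Refinery1 ships 10; Refinery2 ships 45; Refinery3 ships 20; Refinery4 ships 65.)

645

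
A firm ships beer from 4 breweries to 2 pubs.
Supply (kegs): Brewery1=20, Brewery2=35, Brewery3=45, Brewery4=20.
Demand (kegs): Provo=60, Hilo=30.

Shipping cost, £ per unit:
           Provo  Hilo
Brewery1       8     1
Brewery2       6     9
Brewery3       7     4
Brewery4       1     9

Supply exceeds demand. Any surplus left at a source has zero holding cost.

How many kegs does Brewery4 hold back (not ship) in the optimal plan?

Minimum-cost shipments:
  Brewery1–Hilo: 20 × £1 = £20
  Brewery2–Provo: 35 × £6 = £210
  Brewery3–Provo: 5 × £7 = £35
  Brewery3–Hilo: 10 × £4 = £40
  Brewery4–Provo: 20 × £1 = £20
Total cost = £325.
Brewery4 ships 20 of its 20, leaving 0.

0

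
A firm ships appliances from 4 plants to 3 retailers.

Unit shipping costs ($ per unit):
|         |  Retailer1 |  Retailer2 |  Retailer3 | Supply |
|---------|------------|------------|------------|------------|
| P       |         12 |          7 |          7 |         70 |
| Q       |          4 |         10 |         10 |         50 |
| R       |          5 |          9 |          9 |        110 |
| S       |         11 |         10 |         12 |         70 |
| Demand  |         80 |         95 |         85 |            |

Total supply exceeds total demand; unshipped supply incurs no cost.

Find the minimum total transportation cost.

One minimum-cost allocation:
  P to Retailer2: 65 units
  P to Retailer3: 5 units
  Q to Retailer1: 50 units
  R to Retailer1: 30 units
  R to Retailer3: 80 units
  S to Retailer2: 30 units
Total cost = $1860.

1860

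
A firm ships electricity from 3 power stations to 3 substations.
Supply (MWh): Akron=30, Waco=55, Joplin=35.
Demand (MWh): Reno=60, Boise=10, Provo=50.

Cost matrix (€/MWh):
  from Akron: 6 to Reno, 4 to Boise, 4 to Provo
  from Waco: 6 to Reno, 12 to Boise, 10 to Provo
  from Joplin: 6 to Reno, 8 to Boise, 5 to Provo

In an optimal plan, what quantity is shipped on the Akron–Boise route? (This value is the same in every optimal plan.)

The minimum-cost plan:
  Akron–Boise: 10 MWh
  Akron–Provo: 20 MWh
  Waco–Reno: 55 MWh
  Joplin–Reno: 5 MWh
  Joplin–Provo: 30 MWh
Total cost = €630.
So Akron→Boise carries 10 MWh.

10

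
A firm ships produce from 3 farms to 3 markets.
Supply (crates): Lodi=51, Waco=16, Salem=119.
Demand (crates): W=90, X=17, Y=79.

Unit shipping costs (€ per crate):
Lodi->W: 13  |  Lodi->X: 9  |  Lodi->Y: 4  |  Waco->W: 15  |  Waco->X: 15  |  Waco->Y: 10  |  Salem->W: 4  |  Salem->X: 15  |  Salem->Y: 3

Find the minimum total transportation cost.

896

One minimum-cost allocation:
  Lodi->X: 17 × €9 = €153
  Lodi->Y: 34 × €4 = €136
  Waco->Y: 16 × €10 = €160
  Salem->W: 90 × €4 = €360
  Salem->Y: 29 × €3 = €87
Total = 153 + 136 + 160 + 360 + 87 = €896.
(Supply check: Lodi ships 51; Waco ships 16; Salem ships 119.)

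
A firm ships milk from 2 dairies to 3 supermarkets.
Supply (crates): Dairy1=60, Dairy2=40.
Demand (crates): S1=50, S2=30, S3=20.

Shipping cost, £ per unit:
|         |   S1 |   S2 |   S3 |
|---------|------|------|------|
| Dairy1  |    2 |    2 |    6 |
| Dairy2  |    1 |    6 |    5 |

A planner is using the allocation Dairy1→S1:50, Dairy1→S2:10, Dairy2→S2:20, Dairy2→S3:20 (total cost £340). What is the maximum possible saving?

100

Current plan cost = 50·2 + 10·2 + 20·6 + 20·5 = £340.
Optimal plan:
  Dairy1->S1: 10 × £2 = £20
  Dairy1->S2: 30 × £2 = £60
  Dairy1->S3: 20 × £6 = £120
  Dairy2->S1: 40 × £1 = £40
Optimal cost = £240.
Saving = 340 − 240 = £100.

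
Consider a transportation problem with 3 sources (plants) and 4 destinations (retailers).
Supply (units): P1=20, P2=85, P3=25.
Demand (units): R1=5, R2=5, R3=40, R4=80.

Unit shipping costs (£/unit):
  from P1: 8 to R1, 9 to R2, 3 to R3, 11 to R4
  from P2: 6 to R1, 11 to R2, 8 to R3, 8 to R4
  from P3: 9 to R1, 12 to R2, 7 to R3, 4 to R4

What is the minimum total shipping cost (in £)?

A cheapest plan:
  P1–R3: 20 × £3 = £60
  P2–R1: 5 × £6 = £30
  P2–R2: 5 × £11 = £55
  P2–R3: 20 × £8 = £160
  P2–R4: 55 × £8 = £440
  P3–R4: 25 × £4 = £100
Total = 60 + 30 + 55 + 160 + 440 + 100 = £845.

845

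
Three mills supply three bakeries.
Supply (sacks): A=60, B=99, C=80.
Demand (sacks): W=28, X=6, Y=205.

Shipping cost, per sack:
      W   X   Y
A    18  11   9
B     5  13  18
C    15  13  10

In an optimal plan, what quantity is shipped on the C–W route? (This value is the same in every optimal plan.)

Optimal shipments:
  A to Y: 60 × 9 = 540
  B to W: 28 × 5 = 140
  B to X: 6 × 13 = 78
  B to Y: 65 × 18 = 1170
  C to Y: 80 × 10 = 800
Total cost = 2728.
The route C→W is not used.

0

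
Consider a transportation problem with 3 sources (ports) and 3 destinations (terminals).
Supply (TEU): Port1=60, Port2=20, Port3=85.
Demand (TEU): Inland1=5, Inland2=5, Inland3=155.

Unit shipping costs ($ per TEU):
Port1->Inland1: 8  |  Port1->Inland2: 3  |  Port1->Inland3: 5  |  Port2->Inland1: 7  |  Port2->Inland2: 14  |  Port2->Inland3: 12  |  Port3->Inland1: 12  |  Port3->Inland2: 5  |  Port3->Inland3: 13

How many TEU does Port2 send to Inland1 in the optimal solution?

5

Optimal shipments:
  Port1–Inland3: 60 × $5 = $300
  Port2–Inland1: 5 × $7 = $35
  Port2–Inland3: 15 × $12 = $180
  Port3–Inland2: 5 × $5 = $25
  Port3–Inland3: 80 × $13 = $1040
Total cost = $1580.
So Port2→Inland1 carries 5 TEU.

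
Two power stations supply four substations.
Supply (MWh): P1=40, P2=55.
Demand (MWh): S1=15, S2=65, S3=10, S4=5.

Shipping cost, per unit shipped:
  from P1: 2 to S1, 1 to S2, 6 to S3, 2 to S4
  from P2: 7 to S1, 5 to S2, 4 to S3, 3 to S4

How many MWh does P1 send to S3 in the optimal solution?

0

Solving gives:
  P1–S1: 15 × 2 = 30
  P1–S2: 25 × 1 = 25
  P2–S2: 40 × 5 = 200
  P2–S3: 10 × 4 = 40
  P2–S4: 5 × 3 = 15
Total cost = 310.
The route P1→S3 is not used.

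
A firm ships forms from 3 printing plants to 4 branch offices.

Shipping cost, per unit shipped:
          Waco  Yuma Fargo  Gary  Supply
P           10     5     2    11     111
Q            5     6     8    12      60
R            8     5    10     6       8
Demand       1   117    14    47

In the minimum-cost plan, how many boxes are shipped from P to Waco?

Solving gives:
  P→Yuma: 97 × 5 = 485
  P→Fargo: 14 × 2 = 28
  Q→Waco: 1 × 5 = 5
  Q→Yuma: 20 × 6 = 120
  Q→Gary: 39 × 12 = 468
  R→Gary: 8 × 6 = 48
Total cost = 1154.
The route P→Waco is not used.

0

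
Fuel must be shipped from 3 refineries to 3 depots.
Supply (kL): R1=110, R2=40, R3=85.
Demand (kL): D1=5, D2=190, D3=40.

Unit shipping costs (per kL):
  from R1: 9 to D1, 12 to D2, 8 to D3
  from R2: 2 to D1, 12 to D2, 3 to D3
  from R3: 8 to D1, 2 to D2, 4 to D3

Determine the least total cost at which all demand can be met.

1585

One minimum-cost allocation:
  R1 to D2: 105 × 12 = 1260
  R1 to D3: 5 × 8 = 40
  R2 to D1: 5 × 2 = 10
  R2 to D3: 35 × 3 = 105
  R3 to D2: 85 × 2 = 170
Total = 1260 + 40 + 10 + 105 + 170 = 1585.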